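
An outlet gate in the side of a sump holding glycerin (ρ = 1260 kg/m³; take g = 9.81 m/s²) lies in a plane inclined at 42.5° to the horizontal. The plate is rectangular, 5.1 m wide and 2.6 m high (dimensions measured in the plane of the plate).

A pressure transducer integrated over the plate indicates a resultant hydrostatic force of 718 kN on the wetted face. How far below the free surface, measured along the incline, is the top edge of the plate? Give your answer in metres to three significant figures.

y_top ≈ 5.18 m

γ = ρg = 1260 × 9.81 / 1000 = 12.3606 kN/m³.
A = 5.1 × 2.6 = 13.26 m².
From F = γ·h_c·A, the centroid depth is h_c = 718/(12.3606 × 13.26) = 4.38068 m.
Let θ = 42.5° be the plate's angle to the horizontal; measure y along the incline from where the plane meets the free surface. Vertical depth h = y·sinθ with sinθ = 0.675590.
Along the incline, y_c = h_c/sinθ = 4.38068/0.675590 = 6.48423 m.
The centroid lies 2.6/2 = 1.3 m below the top edge, so the top edge sits at y_top = 6.48423 − 1.3 = 5.18423 m along the incline.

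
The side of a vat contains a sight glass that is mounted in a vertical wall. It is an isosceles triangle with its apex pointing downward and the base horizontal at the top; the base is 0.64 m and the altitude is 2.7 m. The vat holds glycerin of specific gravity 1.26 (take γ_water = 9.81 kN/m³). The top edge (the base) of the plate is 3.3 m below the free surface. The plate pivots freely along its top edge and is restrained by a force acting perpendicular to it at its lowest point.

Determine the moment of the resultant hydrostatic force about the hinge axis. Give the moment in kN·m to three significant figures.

γ = 1.26 × 9.81 = 12.3606 kN/m³.
With the apex down, the centroid sits h/3 = 2.7/3 = 0.9 m below the base (the top edge), so the centroid depth is h_c = 3.3 + 0.9 = 4.2 m.
A = ½ × 0.64 × 2.7 = 0.864 m².
Resultant F = γ·h_c·A = 12.3606 × 4.2 × 0.864 = 44.8541 kN.
I_c = b·h³/36 = 0.64 × 2.7³/36 = 0.34992 m⁴.
Centre of pressure: y_p = y_c + I_c/(y_c·A) = 4.2 + 0.34992/(4.2 × 0.864) = 4.2 + 0.0964286 = 4.29643 m along the plane.
The resultant acts 0.9 + 0.0964286 = 0.996429 m (along the plate) below the hinge at the top edge, so the moment about the hinge is M = F × 0.996429 = 44.8541 × 0.996429 = 44.6939 kN·m.

M ≈ 44.7 kN·m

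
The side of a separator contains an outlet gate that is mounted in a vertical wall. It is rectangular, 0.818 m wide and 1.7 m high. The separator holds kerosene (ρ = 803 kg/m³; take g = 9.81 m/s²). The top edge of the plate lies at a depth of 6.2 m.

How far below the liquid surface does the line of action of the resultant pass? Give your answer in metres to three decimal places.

h_p = 7.084 m

γ = ρg = 803 × 9.81 / 1000 = 7.87743 kN/m³.
The centroid lies 1.7/2 = 0.85 m below the top edge, so the centroid depth is h_c = 6.2 + 0.85 = 7.05 m.
A = 0.818 × 1.7 = 1.3906 m².
Resultant F = γ·h_c·A = 7.87743 × 7.05 × 1.3906 = 77.2282 kN.
I_c = b·h³/12 = 0.818 × 1.7³/12 = 0.334903 m⁴.
Centre of pressure: y_p = y_c + I_c/(y_c·A) = 7.05 + 0.334903/(7.05 × 1.3906) = 7.05 + 0.0341608 = 7.08416 m along the plane.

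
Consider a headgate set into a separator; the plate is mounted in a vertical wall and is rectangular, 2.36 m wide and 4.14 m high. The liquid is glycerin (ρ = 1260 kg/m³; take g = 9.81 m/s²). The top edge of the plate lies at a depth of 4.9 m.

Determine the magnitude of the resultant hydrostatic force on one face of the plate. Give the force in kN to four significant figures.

γ = ρg = 1260 × 9.81 / 1000 = 12.3606 kN/m³.
The centroid lies 4.14/2 = 2.07 m below the top edge, so the centroid depth is h_c = 4.9 + 2.07 = 6.97 m.
A = 2.36 × 4.14 = 9.7704 m².
Resultant F = γ·h_c·A = 12.3606 × 6.97 × 9.7704 = 841.753 kN.

F ≈ 841.8 kN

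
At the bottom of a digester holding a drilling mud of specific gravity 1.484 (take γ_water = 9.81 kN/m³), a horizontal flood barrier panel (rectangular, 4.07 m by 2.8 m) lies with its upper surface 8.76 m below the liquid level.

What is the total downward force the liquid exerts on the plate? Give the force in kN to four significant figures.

γ = 1.484 × 9.81 = 14.55804 kN/m³.
The plate is horizontal, so pressure is uniform at p = γ·h = 14.55804 × 8.76 = 127.528 kN/m².
A = 4.07 × 2.8 = 11.396 m².
F = p·A = 127.528 × 11.396 = 1453.31 kN.

F ≈ 1453 kN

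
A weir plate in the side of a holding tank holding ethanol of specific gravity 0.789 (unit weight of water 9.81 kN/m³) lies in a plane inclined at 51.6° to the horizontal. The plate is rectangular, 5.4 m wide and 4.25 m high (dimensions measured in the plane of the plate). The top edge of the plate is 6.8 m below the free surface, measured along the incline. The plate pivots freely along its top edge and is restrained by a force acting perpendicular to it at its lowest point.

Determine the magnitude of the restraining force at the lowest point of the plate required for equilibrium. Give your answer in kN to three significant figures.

γ = 0.789 × 9.81 = 7.74009 kN/m³.
Let θ = 51.6° be the plate's angle to the horizontal; measure y along the incline from where the plane meets the free surface. Vertical depth h = y·sinθ with sinθ = 0.783693.
The centroid lies 4.25/2 = 2.125 m below the top edge, so y_c = 6.8 + 2.125 = 8.925 m and h_c = 8.925 × 0.783693 = 6.99446 m.
A = 5.4 × 4.25 = 22.95 m².
Resultant F = γ·h_c·A = 7.74009 × 6.99446 × 22.95 = 1242.46 kN.
I_c = b·h³/12 = 5.4 × 4.25³/12 = 34.5445 m⁴.
Centre of pressure: y_p = y_c + I_c/(y_c·A) = 8.925 + 34.5445/(8.925 × 22.95) = 8.925 + 0.168651 = 9.09365 m along the plane.
The resultant acts 2.125 + 0.168651 = 2.29365 m (along the plate) below the hinge at the top edge, so the moment about the hinge is M = F × 2.29365 = 1242.46 × 2.29365 = 2849.77 kN·m.
A normal force at the bottom, 4.25 m from the hinge, must supply this moment: P = 2849.77/4.25 = 670.534 kN.

P ≈ 671 kN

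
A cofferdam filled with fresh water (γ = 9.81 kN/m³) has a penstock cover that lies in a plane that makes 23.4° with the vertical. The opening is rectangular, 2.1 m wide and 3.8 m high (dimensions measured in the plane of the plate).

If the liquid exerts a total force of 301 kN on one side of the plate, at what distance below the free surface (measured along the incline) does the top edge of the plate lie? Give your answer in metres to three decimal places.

y_top ≈ 2.290 m

γ = 9.81 kN/m³.
A = 2.1 × 3.8 = 7.98 m².
From F = γ·h_c·A, the centroid depth is h_c = 301/(9.81 × 7.98) = 3.84498 m.
The plate makes 23.4° with the vertical, i.e. θ = 90° − 23.4° = 66.6° to the horizontal. Measuring y along the incline from the free-surface line, vertical depth h = y·sinθ with sinθ = 0.917755.
Along the incline, y_c = h_c/sinθ = 3.84498/0.917755 = 4.18955 m.
The centroid lies 3.8/2 = 1.9 m below the top edge, so the top edge sits at y_top = 4.18955 − 1.9 = 2.28955 m along the incline.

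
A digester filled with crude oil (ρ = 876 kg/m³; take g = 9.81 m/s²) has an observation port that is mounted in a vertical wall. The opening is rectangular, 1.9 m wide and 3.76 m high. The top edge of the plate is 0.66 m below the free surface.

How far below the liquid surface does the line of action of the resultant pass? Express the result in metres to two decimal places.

h_p = 3.00 m

γ = ρg = 876 × 9.81 / 1000 = 8.59356 kN/m³.
The centroid lies 3.76/2 = 1.88 m below the top edge, so the centroid depth is h_c = 0.66 + 1.88 = 2.54 m.
A = 1.9 × 3.76 = 7.144 m².
Resultant F = γ·h_c·A = 8.59356 × 2.54 × 7.144 = 155.937 kN.
I_c = b·h³/12 = 1.9 × 3.76³/12 = 8.41658 m⁴.
Centre of pressure: y_p = y_c + I_c/(y_c·A) = 2.54 + 8.41658/(2.54 × 7.144) = 2.54 + 0.463832 = 3.00383 m along the plane.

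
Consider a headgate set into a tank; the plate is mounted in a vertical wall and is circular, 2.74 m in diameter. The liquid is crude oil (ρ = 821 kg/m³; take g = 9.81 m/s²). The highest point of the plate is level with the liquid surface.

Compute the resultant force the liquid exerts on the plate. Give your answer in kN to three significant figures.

γ = ρg = 821 × 9.81 / 1000 = 8.05401 kN/m³.
The centroid is at the centre, 1.37 m below the top of the plate, so the centroid depth is h_c = 1.37 m.
A = π(1.37)² = 5.89646 m².
Resultant F = γ·h_c·A = 8.05401 × 1.37 × 5.89646 = 65.0615 kN.

F ≈ 65.1 kN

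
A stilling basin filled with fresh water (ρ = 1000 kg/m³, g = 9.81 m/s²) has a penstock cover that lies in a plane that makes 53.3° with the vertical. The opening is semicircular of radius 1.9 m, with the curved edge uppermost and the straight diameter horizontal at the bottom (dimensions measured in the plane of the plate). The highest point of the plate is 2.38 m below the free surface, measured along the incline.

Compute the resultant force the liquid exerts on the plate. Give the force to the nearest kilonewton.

γ = ρg = 1000 × 9.81 = 9810 N/m³ = 9.81 kN/m³.
The plate makes 53.3° with the vertical, i.e. θ = 90° − 53.3° = 36.7° to the horizontal. Measuring y along the incline from the free-surface line, vertical depth h = y·sinθ with sinθ = 0.597625.
The centroid lies 4r/(3π) = 0.806385 m above the diameter, so r − 4r/(3π) = 1.9 − 0.806385 = 1.09361 m below the topmost point, so y_c = 2.38 + 1.09361 = 3.47361 m and h_c = 3.47361 × 0.597625 = 2.07592 m.
A = πr²/2 = π × 1.9²/2 = 5.67057 m².
Resultant F = γ·h_c·A = 9.81 × 2.07592 × 5.67057 = 115.48 kN.

F ≈ 115 kN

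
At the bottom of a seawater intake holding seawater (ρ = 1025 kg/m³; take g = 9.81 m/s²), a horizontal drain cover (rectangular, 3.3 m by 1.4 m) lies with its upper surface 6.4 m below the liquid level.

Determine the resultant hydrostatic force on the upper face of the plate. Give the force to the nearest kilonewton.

γ = ρg = 1025 × 9.81 / 1000 = 10.05525 kN/m³.
The plate is horizontal, so pressure is uniform at p = γ·h = 10.05525 × 6.4 = 64.3536 kN/m².
A = 3.3 × 1.4 = 4.62 m².
F = p·A = 64.3536 × 4.62 = 297.314 kN.

F ≈ 297 kN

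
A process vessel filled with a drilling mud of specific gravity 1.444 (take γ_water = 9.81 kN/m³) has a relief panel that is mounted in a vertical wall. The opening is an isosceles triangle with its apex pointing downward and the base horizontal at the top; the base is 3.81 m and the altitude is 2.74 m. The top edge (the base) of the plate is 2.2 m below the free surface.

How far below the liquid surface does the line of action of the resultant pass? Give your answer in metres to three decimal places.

γ = 1.444 × 9.81 = 14.16564 kN/m³.
With the apex down, the centroid sits h/3 = 2.74/3 = 0.913333 m below the base (the top edge), so the centroid depth is h_c = 2.2 + 0.913333 = 3.11333 m.
A = ½ × 3.81 × 2.74 = 5.2197 m².
Resultant F = γ·h_c·A = 14.16564 × 3.11333 × 5.2197 = 230.201 kN.
I_c = b·h³/36 = 3.81 × 2.74³/36 = 2.17708 m⁴.
Centre of pressure: y_p = y_c + I_c/(y_c·A) = 3.11333 + 2.17708/(3.11333 × 5.2197) = 3.11333 + 0.133969 = 3.2473 m along the plane.

h_p = 3.247 m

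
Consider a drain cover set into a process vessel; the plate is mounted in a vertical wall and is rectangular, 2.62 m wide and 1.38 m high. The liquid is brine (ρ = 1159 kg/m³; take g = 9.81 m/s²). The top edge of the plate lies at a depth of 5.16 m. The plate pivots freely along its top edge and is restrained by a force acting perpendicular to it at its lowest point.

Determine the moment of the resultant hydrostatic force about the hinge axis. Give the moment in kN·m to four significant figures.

M ≈ 172.5 kN·m

γ = ρg = 1159 × 9.81 / 1000 = 11.36979 kN/m³.
The centroid lies 1.38/2 = 0.69 m below the top edge, so the centroid depth is h_c = 5.16 + 0.69 = 5.85 m.
A = 2.62 × 1.38 = 3.6156 m².
Resultant F = γ·h_c·A = 11.36979 × 5.85 × 3.6156 = 240.485 kN.
I_c = b·h³/12 = 2.62 × 1.38³/12 = 0.573796 m⁴.
Centre of pressure: y_p = y_c + I_c/(y_c·A) = 5.85 + 0.573796/(5.85 × 3.6156) = 5.85 + 0.0271282 = 5.87713 m along the plane.
The resultant acts 0.69 + 0.0271282 = 0.717128 m (along the plate) below the hinge at the top edge, so the moment about the hinge is M = F × 0.717128 = 240.485 × 0.717128 = 172.459 kN·m.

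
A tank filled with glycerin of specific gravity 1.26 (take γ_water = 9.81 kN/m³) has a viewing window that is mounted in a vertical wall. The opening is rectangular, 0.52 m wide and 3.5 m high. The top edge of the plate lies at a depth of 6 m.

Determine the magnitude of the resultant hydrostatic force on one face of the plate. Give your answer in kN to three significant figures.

γ = 1.26 × 9.81 = 12.3606 kN/m³.
The centroid lies 3.5/2 = 1.75 m below the top edge, so the centroid depth is h_c = 6 + 1.75 = 7.75 m.
A = 0.52 × 3.5 = 1.82 m².
Resultant F = γ·h_c·A = 12.3606 × 7.75 × 1.82 = 174.346 kN.

F ≈ 174 kN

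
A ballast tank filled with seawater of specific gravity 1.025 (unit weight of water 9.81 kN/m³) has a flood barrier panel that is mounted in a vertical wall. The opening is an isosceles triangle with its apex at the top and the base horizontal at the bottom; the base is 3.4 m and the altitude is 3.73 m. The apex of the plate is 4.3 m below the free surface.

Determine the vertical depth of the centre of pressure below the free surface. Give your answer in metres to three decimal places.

γ = 1.025 × 9.81 = 10.05525 kN/m³.
With the apex up, the centroid sits 2h/3 = 2 × 3.73/3 = 2.48667 m below the apex, so the centroid depth is h_c = 4.3 + 2.48667 = 6.78667 m.
A = ½ × 3.4 × 3.73 = 6.341 m².
Resultant F = γ·h_c·A = 10.05525 × 6.78667 × 6.341 = 432.72 kN.
I_c = b·h³/36 = 3.4 × 3.73³/36 = 4.90121 m⁴.
Centre of pressure: y_p = y_c + I_c/(y_c·A) = 6.78667 + 4.90121/(6.78667 × 6.341) = 6.78667 + 0.113891 = 6.90056 m along the plane.

h_p = 6.901 m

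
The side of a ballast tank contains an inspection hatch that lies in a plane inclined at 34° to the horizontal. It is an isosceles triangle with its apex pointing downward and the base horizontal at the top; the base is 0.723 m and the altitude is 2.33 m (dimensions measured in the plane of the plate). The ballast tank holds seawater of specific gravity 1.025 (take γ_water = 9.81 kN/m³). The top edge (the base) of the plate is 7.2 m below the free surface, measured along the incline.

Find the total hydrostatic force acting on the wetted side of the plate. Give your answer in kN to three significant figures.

γ = 1.025 × 9.81 = 10.05525 kN/m³.
Let θ = 34° be the plate's angle to the horizontal; measure y along the incline from where the plane meets the free surface. Vertical depth h = y·sinθ with sinθ = 0.559193.
With the apex down, the centroid sits h/3 = 2.33/3 = 0.776667 m below the base (the top edge), so y_c = 7.2 + 0.776667 = 7.97667 m and h_c = 7.97667 × 0.559193 = 4.4605 m.
A = ½ × 0.723 × 2.33 = 0.842295 m².
Resultant F = γ·h_c·A = 10.05525 × 4.4605 × 0.842295 = 37.7781 kN.

F ≈ 37.8 kN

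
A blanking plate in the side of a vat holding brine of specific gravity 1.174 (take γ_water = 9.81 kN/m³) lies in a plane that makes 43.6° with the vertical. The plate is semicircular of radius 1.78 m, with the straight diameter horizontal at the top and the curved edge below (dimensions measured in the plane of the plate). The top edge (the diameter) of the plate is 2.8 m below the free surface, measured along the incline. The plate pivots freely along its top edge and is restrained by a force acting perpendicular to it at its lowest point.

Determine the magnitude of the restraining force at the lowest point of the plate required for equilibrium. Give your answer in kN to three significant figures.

P ≈ 67.8 kN

γ = 1.174 × 9.81 = 11.51694 kN/m³.
The plate makes 43.6° with the vertical, i.e. θ = 90° − 43.6° = 46.4° to the horizontal. Measuring y along the incline from the free-surface line, vertical depth h = y·sinθ with sinθ = 0.724172.
The centroid of a semicircle lies 4r/(3π) = 0.755455 m from the diameter, here below the top edge, so y_c = 2.8 + 0.755455 = 3.55545 m and h_c = 3.55545 × 0.724172 = 2.57476 m.
A = πr²/2 = π × 1.78²/2 = 4.97691 m².
Resultant F = γ·h_c·A = 11.51694 × 2.57476 × 4.97691 = 147.582 kN.
I_c = (π/8 − 8/(9π))·r⁴ = 0.109757 × 1.78⁴ = 1.10182 m⁴.
Centre of pressure: y_p = y_c + I_c/(y_c·A) = 3.55545 + 1.10182/(3.55545 × 4.97691) = 3.55545 + 0.0622668 = 3.61772 m along the plane.
The resultant acts 0.755455 + 0.0622668 = 0.817722 m (along the plate) below the hinge at the top edge, so the moment about the hinge is M = F × 0.817722 = 147.582 × 0.817722 = 120.681 kN·m.
A normal force at the bottom, 1.78 m from the hinge, must supply this moment: P = 120.681/1.78 = 67.7983 kN.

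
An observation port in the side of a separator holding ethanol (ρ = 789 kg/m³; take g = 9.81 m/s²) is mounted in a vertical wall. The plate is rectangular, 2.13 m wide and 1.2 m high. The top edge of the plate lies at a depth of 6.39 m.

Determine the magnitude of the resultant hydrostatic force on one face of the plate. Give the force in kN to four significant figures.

F ≈ 138.3 kN

γ = ρg = 789 × 9.81 / 1000 = 7.74009 kN/m³.
The centroid lies 1.2/2 = 0.6 m below the top edge, so the centroid depth is h_c = 6.39 + 0.6 = 6.99 m.
A = 2.13 × 1.2 = 2.556 m².
Resultant F = γ·h_c·A = 7.74009 × 6.99 × 2.556 = 138.288 kN.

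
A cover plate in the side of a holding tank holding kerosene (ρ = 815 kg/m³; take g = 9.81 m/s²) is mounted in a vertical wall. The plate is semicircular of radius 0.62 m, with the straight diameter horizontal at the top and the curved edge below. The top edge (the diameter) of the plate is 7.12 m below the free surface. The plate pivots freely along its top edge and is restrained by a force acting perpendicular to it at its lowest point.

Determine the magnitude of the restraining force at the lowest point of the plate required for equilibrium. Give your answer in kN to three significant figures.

P ≈ 15.3 kN

γ = ρg = 815 × 9.81 / 1000 = 7.99515 kN/m³.
The centroid of a semicircle lies 4r/(3π) = 0.263136 m from the diameter, here below the top edge, so the centroid depth is h_c = 7.12 + 0.263136 = 7.38314 m.
A = πr²/2 = π × 0.62²/2 = 0.603814 m².
Resultant F = γ·h_c·A = 7.99515 × 7.38314 × 0.603814 = 35.6427 kN.
I_c = (π/8 − 8/(9π))·r⁴ = 0.109757 × 0.62⁴ = 0.0162181 m⁴.
Centre of pressure: y_p = y_c + I_c/(y_c·A) = 7.38314 + 0.0162181/(7.38314 × 0.603814) = 7.38314 + 0.00363794 = 7.38678 m along the plane.
The resultant acts 0.263136 + 0.00363794 = 0.266774 m (along the plate) below the hinge at the top edge, so the moment about the hinge is M = F × 0.266774 = 35.6427 × 0.266774 = 9.50855 kN·m.
A normal force at the bottom, 0.62 m from the hinge, must supply this moment: P = 9.50855/0.62 = 15.3364 kN.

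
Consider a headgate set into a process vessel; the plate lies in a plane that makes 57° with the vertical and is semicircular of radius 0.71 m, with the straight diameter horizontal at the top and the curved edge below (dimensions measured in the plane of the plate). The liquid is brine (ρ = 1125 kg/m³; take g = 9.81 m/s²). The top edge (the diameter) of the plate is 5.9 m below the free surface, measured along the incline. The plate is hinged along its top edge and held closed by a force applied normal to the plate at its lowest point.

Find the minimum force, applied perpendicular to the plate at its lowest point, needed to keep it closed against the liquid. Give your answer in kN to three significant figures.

γ = ρg = 1125 × 9.81 / 1000 = 11.03625 kN/m³.
The plate makes 57° with the vertical, i.e. θ = 90° − 57° = 33° to the horizontal. Measuring y along the incline from the free-surface line, vertical depth h = y·sinθ with sinθ = 0.544639.
The centroid of a semicircle lies 4r/(3π) = 0.301333 m from the diameter, here below the top edge, so y_c = 5.9 + 0.301333 = 6.20133 m and h_c = 6.20133 × 0.544639 = 3.37749 m.
A = πr²/2 = π × 0.71²/2 = 0.791838 m².
Resultant F = γ·h_c·A = 11.03625 × 3.37749 × 0.791838 = 29.5156 kN.
I_c = (π/8 − 8/(9π))·r⁴ = 0.109757 × 0.71⁴ = 0.0278911 m⁴.
Centre of pressure: y_p = y_c + I_c/(y_c·A) = 6.20133 + 0.0278911/(6.20133 × 0.791838) = 6.20133 + 0.00567995 = 6.20701 m along the plane.
The resultant acts 0.301333 + 0.00567995 = 0.307013 m (along the plate) below the hinge at the top edge, so the moment about the hinge is M = F × 0.307013 = 29.5156 × 0.307013 = 9.06167 kN·m.
A normal force at the bottom, 0.71 m from the hinge, must supply this moment: P = 9.06167/0.71 = 12.7629 kN.

P ≈ 12.8 kN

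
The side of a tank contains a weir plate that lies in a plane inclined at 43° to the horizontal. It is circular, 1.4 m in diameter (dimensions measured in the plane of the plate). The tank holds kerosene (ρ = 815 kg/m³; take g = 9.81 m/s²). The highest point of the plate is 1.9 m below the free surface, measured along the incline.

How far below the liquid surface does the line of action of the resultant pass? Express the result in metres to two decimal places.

γ = ρg = 815 × 9.81 / 1000 = 7.99515 kN/m³.
Let θ = 43° be the plate's angle to the horizontal; measure y along the incline from where the plane meets the free surface. Vertical depth h = y·sinθ with sinθ = 0.681998.
The centroid is at the centre, 0.7 m below the top of the plate, so y_c = 1.9 + 0.7 = 2.6 m and h_c = 2.6 × 0.681998 = 1.77319 m.
A = π(0.7)² = 1.53938 m².
Resultant F = γ·h_c·A = 7.99515 × 1.77319 × 1.53938 = 21.8237 kN.
I_c = πr⁴/4 = π × 0.7⁴/4 = 0.188574 m⁴.
Centre of pressure: y_p = y_c + I_c/(y_c·A) = 2.6 + 0.188574/(2.6 × 1.53938) = 2.6 + 0.0471154 = 2.64712 m along the plane.
Vertically, h_p = y_p·sinθ = 2.64712 × 0.681998 = 1.80533 m.

h_p = 1.81 m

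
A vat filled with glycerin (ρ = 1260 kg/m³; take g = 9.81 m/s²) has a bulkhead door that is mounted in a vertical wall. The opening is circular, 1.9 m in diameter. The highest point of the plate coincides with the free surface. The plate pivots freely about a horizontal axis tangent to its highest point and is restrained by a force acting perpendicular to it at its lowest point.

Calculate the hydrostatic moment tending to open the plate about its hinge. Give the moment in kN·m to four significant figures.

M ≈ 39.54 kN·m

γ = ρg = 1260 × 9.81 / 1000 = 12.3606 kN/m³.
The centroid is at the centre, 0.95 m below the top of the plate, so the centroid depth is h_c = 0.95 m.
A = π(0.95)² = 2.83529 m².
Resultant F = γ·h_c·A = 12.3606 × 0.95 × 2.83529 = 33.2936 kN.
I_c = πr⁴/4 = π × 0.95⁴/4 = 0.639712 m⁴.
Centre of pressure: y_p = y_c + I_c/(y_c·A) = 0.95 + 0.639712/(0.95 × 2.83529) = 0.95 + 0.2375 = 1.1875 m along the plane.
The resultant acts 0.95 + 0.2375 = 1.1875 m (along the plate) below the hinge at the top edge, so the moment about the hinge is M = F × 1.1875 = 33.2936 × 1.1875 = 39.5361 kN·m.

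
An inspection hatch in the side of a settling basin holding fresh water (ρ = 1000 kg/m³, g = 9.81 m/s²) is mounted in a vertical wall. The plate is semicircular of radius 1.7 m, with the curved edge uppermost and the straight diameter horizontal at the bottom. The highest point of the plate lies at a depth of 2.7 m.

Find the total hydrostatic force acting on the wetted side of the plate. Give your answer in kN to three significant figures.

γ = ρg = 1000 × 9.81 = 9810 N/m³ = 9.81 kN/m³.
The centroid lies 4r/(3π) = 0.721502 m above the diameter, so r − 4r/(3π) = 1.7 − 0.721502 = 0.978498 m below the topmost point, so the centroid depth is h_c = 2.7 + 0.978498 = 3.6785 m.
A = πr²/2 = π × 1.7²/2 = 4.5396 m².
Resultant F = γ·h_c·A = 9.81 × 3.6785 × 4.5396 = 163.816 kN.

F ≈ 164 kN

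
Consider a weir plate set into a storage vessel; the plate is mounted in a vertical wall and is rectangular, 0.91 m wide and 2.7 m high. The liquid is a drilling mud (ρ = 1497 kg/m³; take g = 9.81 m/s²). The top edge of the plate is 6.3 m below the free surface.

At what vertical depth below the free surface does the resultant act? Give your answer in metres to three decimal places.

γ = ρg = 1497 × 9.81 / 1000 = 14.68557 kN/m³.
The centroid lies 2.7/2 = 1.35 m below the top edge, so the centroid depth is h_c = 6.3 + 1.35 = 7.65 m.
A = 0.91 × 2.7 = 2.457 m².
Resultant F = γ·h_c·A = 14.68557 × 7.65 × 2.457 = 276.031 kN.
I_c = b·h³/12 = 0.91 × 2.7³/12 = 1.49263 m⁴.
Centre of pressure: y_p = y_c + I_c/(y_c·A) = 7.65 + 1.49263/(7.65 × 2.457) = 7.65 + 0.0794119 = 7.72941 m along the plane.

h_p = 7.729 m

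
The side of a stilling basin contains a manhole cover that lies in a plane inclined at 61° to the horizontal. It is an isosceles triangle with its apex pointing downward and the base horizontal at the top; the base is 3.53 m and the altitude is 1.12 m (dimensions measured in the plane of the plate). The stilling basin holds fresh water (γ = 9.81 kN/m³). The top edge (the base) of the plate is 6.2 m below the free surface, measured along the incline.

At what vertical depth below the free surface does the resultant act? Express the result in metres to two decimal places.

h_p = 5.76 m

γ = 9.81 kN/m³.
Let θ = 61° be the plate's angle to the horizontal; measure y along the incline from where the plane meets the free surface. Vertical depth h = y·sinθ with sinθ = 0.874620.
With the apex down, the centroid sits h/3 = 1.12/3 = 0.373333 m below the base (the top edge), so y_c = 6.2 + 0.373333 = 6.57333 m and h_c = 6.57333 × 0.874620 = 5.74917 m.
A = ½ × 3.53 × 1.12 = 1.9768 m².
Resultant F = γ·h_c·A = 9.81 × 5.74917 × 1.9768 = 111.49 kN.
I_c = b·h³/36 = 3.53 × 1.12³/36 = 0.137761 m⁴.
Centre of pressure: y_p = y_c + I_c/(y_c·A) = 6.57333 + 0.137761/(6.57333 × 1.9768) = 6.57333 + 0.0106018 = 6.58393 m along the plane.
Vertically, h_p = y_p·sinθ = 6.58393 × 0.874620 = 5.75844 m.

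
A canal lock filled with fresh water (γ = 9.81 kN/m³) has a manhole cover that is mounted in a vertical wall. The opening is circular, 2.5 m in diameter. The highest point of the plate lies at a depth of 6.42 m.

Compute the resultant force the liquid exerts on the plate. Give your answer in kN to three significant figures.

F ≈ 369 kN

γ = 9.81 kN/m³.
The centroid is at the centre, 1.25 m below the top of the plate, so the centroid depth is h_c = 6.42 + 1.25 = 7.67 m.
A = π(1.25)² = 4.90874 m².
Resultant F = γ·h_c·A = 9.81 × 7.67 × 4.90874 = 369.347 kN.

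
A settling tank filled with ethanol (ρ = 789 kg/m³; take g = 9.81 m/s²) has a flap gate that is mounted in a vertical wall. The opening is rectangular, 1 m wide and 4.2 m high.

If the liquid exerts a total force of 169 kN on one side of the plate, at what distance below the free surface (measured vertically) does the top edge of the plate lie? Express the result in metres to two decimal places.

γ = ρg = 789 × 9.81 / 1000 = 7.74009 kN/m³.
A = 1 × 4.2 = 4.2 m².
From F = γ·h_c·A, the centroid depth is h_c = 169/(7.74009 × 4.2) = 5.19866 m.
The centroid lies 4.2/2 = 2.1 m below the top edge, so the top edge sits at h_top = 5.19866 − 2.1 = 3.09866 m below the surface.

d_top ≈ 3.10 m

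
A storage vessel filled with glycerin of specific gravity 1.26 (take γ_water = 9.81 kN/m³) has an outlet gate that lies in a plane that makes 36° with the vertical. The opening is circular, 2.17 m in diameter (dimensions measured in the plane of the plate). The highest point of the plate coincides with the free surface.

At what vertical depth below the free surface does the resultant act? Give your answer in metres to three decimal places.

h_p = 1.097 m

γ = 1.26 × 9.81 = 12.3606 kN/m³.
The plate makes 36° with the vertical, i.e. θ = 90° − 36° = 54° to the horizontal. Measuring y along the incline from the free-surface line, vertical depth h = y·sinθ with sinθ = 0.809017.
The centroid is at the centre, 1.085 m below the top of the plate, so y_c = 1.085 m and h_c = 1.085 × 0.809017 = 0.877783 m.
A = π(1.085)² = 3.69836 m².
Resultant F = γ·h_c·A = 12.3606 × 0.877783 × 3.69836 = 40.1269 kN.
I_c = πr⁴/4 = π × 1.085⁴/4 = 1.08845 m⁴.
Centre of pressure: y_p = y_c + I_c/(y_c·A) = 1.085 + 1.08845/(1.085 × 3.69836) = 1.085 + 0.27125 = 1.35625 m along the plane.
Vertically, h_p = y_p·sinθ = 1.35625 × 0.809017 = 1.09723 m.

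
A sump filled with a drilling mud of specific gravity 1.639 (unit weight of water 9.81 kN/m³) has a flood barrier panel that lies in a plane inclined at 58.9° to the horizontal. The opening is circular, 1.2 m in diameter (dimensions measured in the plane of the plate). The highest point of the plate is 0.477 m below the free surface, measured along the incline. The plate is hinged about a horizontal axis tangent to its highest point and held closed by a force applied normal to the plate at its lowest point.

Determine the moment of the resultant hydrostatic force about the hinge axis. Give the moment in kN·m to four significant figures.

γ = 1.639 × 9.81 = 16.07859 kN/m³.
Let θ = 58.9° be the plate's angle to the horizontal; measure y along the incline from where the plane meets the free surface. Vertical depth h = y·sinθ with sinθ = 0.856267.
The centroid is at the centre, 0.6 m below the top of the plate, so y_c = 0.477 + 0.6 = 1.077 m and h_c = 1.077 × 0.856267 = 0.9222 m.
A = π(0.6)² = 1.13097 m².
Resultant F = γ·h_c·A = 16.07859 × 0.9222 × 1.13097 = 16.7697 kN.
I_c = πr⁴/4 = π × 0.6⁴/4 = 0.101788 m⁴.
Centre of pressure: y_p = y_c + I_c/(y_c·A) = 1.077 + 0.101788/(1.077 × 1.13097) = 1.077 + 0.083566 = 1.16057 m along the plane.
The resultant acts 0.6 + 0.083566 = 0.683566 m (along the plate) below the hinge at the top edge, so the moment about the hinge is M = F × 0.683566 = 16.7697 × 0.683566 = 11.4632 kN·m.

M ≈ 11.46 kN·m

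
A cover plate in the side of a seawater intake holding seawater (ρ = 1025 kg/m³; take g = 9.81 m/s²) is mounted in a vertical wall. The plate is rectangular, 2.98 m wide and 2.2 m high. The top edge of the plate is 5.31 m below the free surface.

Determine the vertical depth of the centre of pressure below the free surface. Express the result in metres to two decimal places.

γ = ρg = 1025 × 9.81 / 1000 = 10.05525 kN/m³.
The centroid lies 2.2/2 = 1.1 m below the top edge, so the centroid depth is h_c = 5.31 + 1.1 = 6.41 m.
A = 2.98 × 2.2 = 6.556 m².
Resultant F = γ·h_c·A = 10.05525 × 6.41 × 6.556 = 422.561 kN.
I_c = b·h³/12 = 2.98 × 2.2³/12 = 2.64425 m⁴.
Centre of pressure: y_p = y_c + I_c/(y_c·A) = 6.41 + 2.64425/(6.41 × 6.556) = 6.41 + 0.0629224 = 6.47292 m along the plane.

h_p = 6.47 m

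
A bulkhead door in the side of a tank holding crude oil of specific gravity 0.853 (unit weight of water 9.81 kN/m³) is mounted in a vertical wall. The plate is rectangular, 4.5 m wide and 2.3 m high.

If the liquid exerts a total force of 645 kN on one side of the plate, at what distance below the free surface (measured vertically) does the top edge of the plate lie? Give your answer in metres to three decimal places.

γ = 0.853 × 9.81 = 8.36793 kN/m³.
A = 4.5 × 2.3 = 10.35 m².
From F = γ·h_c·A, the centroid depth is h_c = 645/(8.36793 × 10.35) = 7.44734 m.
The centroid lies 2.3/2 = 1.15 m below the top edge, so the top edge sits at h_top = 7.44734 − 1.15 = 6.29734 m below the surface.

d_top ≈ 6.297 m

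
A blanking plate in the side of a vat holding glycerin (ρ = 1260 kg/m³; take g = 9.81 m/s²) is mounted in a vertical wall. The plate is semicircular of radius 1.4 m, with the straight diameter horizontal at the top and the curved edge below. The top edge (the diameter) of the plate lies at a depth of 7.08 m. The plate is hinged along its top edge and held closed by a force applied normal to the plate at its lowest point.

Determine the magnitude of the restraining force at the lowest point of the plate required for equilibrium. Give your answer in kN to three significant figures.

P ≈ 128 kN

γ = ρg = 1260 × 9.81 / 1000 = 12.3606 kN/m³.
The centroid of a semicircle lies 4r/(3π) = 0.594178 m from the diameter, here below the top edge, so the centroid depth is h_c = 7.08 + 0.594178 = 7.67418 m.
A = πr²/2 = π × 1.4²/2 = 3.07876 m².
Resultant F = γ·h_c·A = 12.3606 × 7.67418 × 3.07876 = 292.043 kN.
I_c = (π/8 − 8/(9π))·r⁴ = 0.109757 × 1.4⁴ = 0.421642 m⁴.
Centre of pressure: y_p = y_c + I_c/(y_c·A) = 7.67418 + 0.421642/(7.67418 × 3.07876) = 7.67418 + 0.0178458 = 7.69203 m along the plane.
The resultant acts 0.594178 + 0.0178458 = 0.612024 m (along the plate) below the hinge at the top edge, so the moment about the hinge is M = F × 0.612024 = 292.043 × 0.612024 = 178.737 kN·m.
A normal force at the bottom, 1.4 m from the hinge, must supply this moment: P = 178.737/1.4 = 127.669 kN.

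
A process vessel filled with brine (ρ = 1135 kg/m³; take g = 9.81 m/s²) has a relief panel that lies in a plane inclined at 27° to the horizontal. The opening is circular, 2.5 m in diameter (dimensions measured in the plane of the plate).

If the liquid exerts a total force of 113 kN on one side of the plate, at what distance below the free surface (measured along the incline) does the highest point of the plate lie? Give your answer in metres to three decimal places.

y_top ≈ 3.304 m

γ = ρg = 1135 × 9.81 / 1000 = 11.13435 kN/m³.
A = π(1.25)² = 4.90874 m².
From F = γ·h_c·A, the centroid depth is h_c = 113/(11.13435 × 4.90874) = 2.06749 m.
Let θ = 27° be the plate's angle to the horizontal; measure y along the incline from where the plane meets the free surface. Vertical depth h = y·sinθ with sinθ = 0.453990.
Along the incline, y_c = h_c/sinθ = 2.06749/0.453990 = 4.55404 m.
The centroid is at the centre, 1.25 m below the top of the plate, so the highest point sits at y_top = 4.55404 − 1.25 = 3.30404 m along the incline.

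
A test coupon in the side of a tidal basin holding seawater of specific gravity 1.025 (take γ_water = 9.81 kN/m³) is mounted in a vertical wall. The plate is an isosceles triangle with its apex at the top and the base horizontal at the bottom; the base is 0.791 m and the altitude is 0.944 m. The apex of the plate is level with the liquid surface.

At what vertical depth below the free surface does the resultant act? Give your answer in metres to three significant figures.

γ = 1.025 × 9.81 = 10.05525 kN/m³.
With the apex up, the centroid sits 2h/3 = 2 × 0.944/3 = 0.629333 m below the apex, so the centroid depth is h_c = 0.629333 m.
A = ½ × 0.791 × 0.944 = 0.373352 m².
Resultant F = γ·h_c·A = 10.05525 × 0.629333 × 0.373352 = 2.36261 kN.
I_c = b·h³/36 = 0.791 × 0.944³/36 = 0.0184837 m⁴.
Centre of pressure: y_p = y_c + I_c/(y_c·A) = 0.629333 + 0.0184837/(0.629333 × 0.373352) = 0.629333 + 0.0786665 = 0.708 m along the plane.

h_p = 0.708 m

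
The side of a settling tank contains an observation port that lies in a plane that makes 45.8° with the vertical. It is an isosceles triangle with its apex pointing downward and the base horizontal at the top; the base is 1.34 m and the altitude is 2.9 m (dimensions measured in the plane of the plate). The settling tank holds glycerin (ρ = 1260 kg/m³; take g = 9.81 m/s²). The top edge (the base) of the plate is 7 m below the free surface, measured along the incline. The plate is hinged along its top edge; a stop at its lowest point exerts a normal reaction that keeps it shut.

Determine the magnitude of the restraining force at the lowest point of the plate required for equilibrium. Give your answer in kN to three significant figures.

P ≈ 47.2 kN

γ = ρg = 1260 × 9.81 / 1000 = 12.3606 kN/m³.
The plate makes 45.8° with the vertical, i.e. θ = 90° − 45.8° = 44.2° to the horizontal. Measuring y along the incline from the free-surface line, vertical depth h = y·sinθ with sinθ = 0.697165.
With the apex down, the centroid sits h/3 = 2.9/3 = 0.966667 m below the base (the top edge), so y_c = 7 + 0.966667 = 7.96667 m and h_c = 7.96667 × 0.697165 = 5.55408 m.
A = ½ × 1.34 × 2.9 = 1.943 m².
Resultant F = γ·h_c·A = 12.3606 × 5.55408 × 1.943 = 133.39 kN.
I_c = b·h³/36 = 1.34 × 2.9³/36 = 0.907813 m⁴.
Centre of pressure: y_p = y_c + I_c/(y_c·A) = 7.96667 + 0.907813/(7.96667 × 1.943) = 7.96667 + 0.0586471 = 8.02532 m along the plane.
The resultant acts 0.966667 + 0.0586471 = 1.02531 m (along the plate) below the hinge at the top edge, so the moment about the hinge is M = F × 1.02531 = 133.39 × 1.02531 = 136.766 kN·m.
A normal force at the bottom, 2.9 m from the hinge, must supply this moment: P = 136.766/2.9 = 47.1607 kN.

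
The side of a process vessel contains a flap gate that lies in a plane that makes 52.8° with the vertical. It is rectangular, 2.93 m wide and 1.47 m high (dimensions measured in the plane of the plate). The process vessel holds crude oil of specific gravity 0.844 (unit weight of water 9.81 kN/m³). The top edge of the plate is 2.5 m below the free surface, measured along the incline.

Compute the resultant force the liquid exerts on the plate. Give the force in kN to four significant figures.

F ≈ 69.75 kN

γ = 0.844 × 9.81 = 8.27964 kN/m³.
The plate makes 52.8° with the vertical, i.e. θ = 90° − 52.8° = 37.2° to the horizontal. Measuring y along the incline from the free-surface line, vertical depth h = y·sinθ with sinθ = 0.604599.
The centroid lies 1.47/2 = 0.735 m below the top edge, so y_c = 2.5 + 0.735 = 3.235 m and h_c = 3.235 × 0.604599 = 1.95588 m.
A = 2.93 × 1.47 = 4.3071 m².
Resultant F = γ·h_c·A = 8.27964 × 1.95588 × 4.3071 = 69.7491 kN.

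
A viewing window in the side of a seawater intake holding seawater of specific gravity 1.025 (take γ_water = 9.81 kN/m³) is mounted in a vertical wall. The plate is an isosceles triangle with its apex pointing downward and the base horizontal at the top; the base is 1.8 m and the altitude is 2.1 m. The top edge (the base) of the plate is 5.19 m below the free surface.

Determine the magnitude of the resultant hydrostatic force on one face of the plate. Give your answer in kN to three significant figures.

γ = 1.025 × 9.81 = 10.05525 kN/m³.
With the apex down, the centroid sits h/3 = 2.1/3 = 0.7 m below the base (the top edge), so the centroid depth is h_c = 5.19 + 0.7 = 5.89 m.
A = ½ × 1.8 × 2.1 = 1.89 m².
Resultant F = γ·h_c·A = 10.05525 × 5.89 × 1.89 = 111.936 kN.

F ≈ 112 kN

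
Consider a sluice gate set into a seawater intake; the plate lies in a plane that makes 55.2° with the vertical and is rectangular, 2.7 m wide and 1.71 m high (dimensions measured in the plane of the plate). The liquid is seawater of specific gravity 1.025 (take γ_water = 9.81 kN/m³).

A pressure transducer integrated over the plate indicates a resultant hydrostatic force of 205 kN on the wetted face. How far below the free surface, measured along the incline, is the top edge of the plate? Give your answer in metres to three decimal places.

y_top ≈ 6.882 m

γ = 1.025 × 9.81 = 10.05525 kN/m³.
A = 2.7 × 1.71 = 4.617 m².
From F = γ·h_c·A, the centroid depth is h_c = 205/(10.05525 × 4.617) = 4.41572 m.
The plate makes 55.2° with the vertical, i.e. θ = 90° − 55.2° = 34.8° to the horizontal. Measuring y along the incline from the free-surface line, vertical depth h = y·sinθ with sinθ = 0.570714.
Along the incline, y_c = h_c/sinθ = 4.41572/0.570714 = 7.73719 m.
The centroid lies 1.71/2 = 0.855 m below the top edge, so the top edge sits at y_top = 7.73719 − 0.855 = 6.88219 m along the incline.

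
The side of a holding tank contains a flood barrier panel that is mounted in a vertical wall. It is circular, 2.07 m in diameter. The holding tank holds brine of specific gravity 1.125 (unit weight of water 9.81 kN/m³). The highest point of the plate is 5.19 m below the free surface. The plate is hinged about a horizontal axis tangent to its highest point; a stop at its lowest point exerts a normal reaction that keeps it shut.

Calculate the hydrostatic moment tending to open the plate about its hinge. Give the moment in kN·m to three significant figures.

γ = 1.125 × 9.81 = 11.03625 kN/m³.
The centroid is at the centre, 1.035 m below the top of the plate, so the centroid depth is h_c = 5.19 + 1.035 = 6.225 m.
A = π(1.035)² = 3.36535 m².
Resultant F = γ·h_c·A = 11.03625 × 6.225 × 3.36535 = 231.202 kN.
I_c = πr⁴/4 = π × 1.035⁴/4 = 0.901262 m⁴.
Centre of pressure: y_p = y_c + I_c/(y_c·A) = 6.225 + 0.901262/(6.225 × 3.36535) = 6.225 + 0.0430211 = 6.26802 m along the plane.
The resultant acts 1.035 + 0.0430211 = 1.07802 m (along the plate) below the hinge at the top edge, so the moment about the hinge is M = F × 1.07802 = 231.202 × 1.07802 = 249.24 kN·m.

M ≈ 249 kN·m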